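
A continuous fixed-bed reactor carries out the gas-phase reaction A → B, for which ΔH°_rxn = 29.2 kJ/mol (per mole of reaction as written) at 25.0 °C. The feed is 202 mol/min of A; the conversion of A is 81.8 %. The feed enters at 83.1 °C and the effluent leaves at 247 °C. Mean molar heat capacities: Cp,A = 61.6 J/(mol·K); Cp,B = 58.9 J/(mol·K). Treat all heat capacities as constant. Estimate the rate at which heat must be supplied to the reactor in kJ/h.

Q_in = 406000 kJ/h

Extent of reaction ξ = 0.818 × 202 = 165.24 mol/min
Reaction term: ξ·ΔH°_rxn = 165.24 × 29.2 = 4824.9 kJ/min
Sensible, feed 83.1→25 °C: -722.95 kJ/min
Outlet flows (mol/min): A 36.764, B 165.24
Sensible, products 25→247 °C: 2663.3 kJ/min
Q = ΔH = 6765.3 kJ/min = 112.75 kW
Heat supplied = 405920 kJ/h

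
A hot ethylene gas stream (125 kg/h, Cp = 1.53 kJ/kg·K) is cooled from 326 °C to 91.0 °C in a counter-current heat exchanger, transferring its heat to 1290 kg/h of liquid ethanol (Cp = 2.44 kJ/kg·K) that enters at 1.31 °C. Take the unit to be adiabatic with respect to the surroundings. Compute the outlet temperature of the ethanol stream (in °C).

T_c,out = 15.6 °C

Heat released by hot stream: Q = 125 × 1.53 × (326 − 91.0) = 44944 kJ/h
Energy balance on cold side (adiabatic exchanger): Q = ṁ_c·Cp_c·(T_c,out − T_c,in)
T_c,out = 1.31 + 44944/(1290 × 2.44) = 15.589 °C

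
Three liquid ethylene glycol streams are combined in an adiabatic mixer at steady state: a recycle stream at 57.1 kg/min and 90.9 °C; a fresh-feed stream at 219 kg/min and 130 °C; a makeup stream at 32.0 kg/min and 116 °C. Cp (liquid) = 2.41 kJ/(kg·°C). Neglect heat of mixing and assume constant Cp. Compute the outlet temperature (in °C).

T_out = 121 °C

Adiabatic, steady state ⇒ Σ ṁᵢCp,ᵢ(T_out − Tᵢ) = 0
T_out = Σ ṁᵢCp,ᵢTᵢ / Σ ṁᵢCp,ᵢ
      = 90067 / 742.52 = 121.3 °C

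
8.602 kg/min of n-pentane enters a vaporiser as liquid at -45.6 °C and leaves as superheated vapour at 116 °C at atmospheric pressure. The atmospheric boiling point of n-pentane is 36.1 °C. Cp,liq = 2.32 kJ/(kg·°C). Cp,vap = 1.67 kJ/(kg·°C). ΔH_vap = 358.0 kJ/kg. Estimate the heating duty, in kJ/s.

liquid -45.6→36.1 °C: 189.54 kJ/kg
vaporisation at 36.1 °C: 358 kJ/kg
vapour 36.1→116 °C: 133.43 kJ/kg
Δh = 189.54 + 358 + 133.43 = 680.98 kJ/kg
Q = ṁ·Δh = 8.602 kg/min × 680.98 kJ/kg = 5857.8 kJ/min
|Q| = 97.629 kW

Q = 97.6 kJ/s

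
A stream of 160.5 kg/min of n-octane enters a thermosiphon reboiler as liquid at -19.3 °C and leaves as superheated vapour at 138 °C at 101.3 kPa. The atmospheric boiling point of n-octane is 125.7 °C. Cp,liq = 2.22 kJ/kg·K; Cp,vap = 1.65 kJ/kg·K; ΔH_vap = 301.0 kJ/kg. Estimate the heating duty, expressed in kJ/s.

Q = 1720 kJ/s

liquid -19.3→125.7 °C: 321.9 kJ/kg
vaporisation at 125.7 °C: 301 kJ/kg
vapour 125.7→138 °C: 20.295 kJ/kg
Δh = 321.9 + 301 + 20.295 = 643.2 kJ/kg
Q = ṁ·Δh = 160.5 kg/min × 643.2 kJ/kg = 103230 kJ/min
|Q| = 1720.5 kW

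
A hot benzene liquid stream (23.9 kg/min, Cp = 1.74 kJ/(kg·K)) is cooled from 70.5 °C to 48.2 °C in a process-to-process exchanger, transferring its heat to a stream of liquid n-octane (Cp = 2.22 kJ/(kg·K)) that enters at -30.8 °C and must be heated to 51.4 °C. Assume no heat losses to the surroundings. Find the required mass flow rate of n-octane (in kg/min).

ṁ_c = 5.08 kg/min

Heat released by hot stream: Q = 23.9 × 1.74 × (70.5 − 48.2) = 927.37 kJ/min
Energy balance on cold side (adiabatic exchanger): Q = ṁ_c·Cp_c·(T_c,out − T_c,in)
ṁ_c = 927.37 / [2.22 × (51.4 − -30.8)] = 5.0819 kg/min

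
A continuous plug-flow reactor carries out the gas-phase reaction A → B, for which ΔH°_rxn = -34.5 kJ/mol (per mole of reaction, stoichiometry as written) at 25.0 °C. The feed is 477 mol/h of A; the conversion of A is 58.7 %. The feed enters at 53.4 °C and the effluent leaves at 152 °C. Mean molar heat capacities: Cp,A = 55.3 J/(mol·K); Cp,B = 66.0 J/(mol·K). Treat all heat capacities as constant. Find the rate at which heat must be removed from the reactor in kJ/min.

Extent of reaction ξ = 0.587 × 477 = 280 mol/h
Reaction term: ξ·ΔH°_rxn = 280 × -34.5 = -9660 kJ/h
Sensible, feed 53.4→25 °C: -749.14 kJ/h
Outlet flows (mol/h): A 197, B 280
Sensible, products 25→152 °C: 3730.5 kJ/h
Q = ΔH = -6678.6 kJ/h = -1.8552 kW
Heat removed = 111.31 kJ/min

Q_out = 111 kJ/min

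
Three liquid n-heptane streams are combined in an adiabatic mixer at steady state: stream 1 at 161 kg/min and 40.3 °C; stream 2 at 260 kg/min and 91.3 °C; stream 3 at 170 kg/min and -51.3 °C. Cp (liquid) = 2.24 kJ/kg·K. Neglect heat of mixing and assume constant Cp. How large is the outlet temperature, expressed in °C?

T_out = 36.4 °C

Energy balance with Q = 0: Σ ṁᵢCp,ᵢ(T_out − Tᵢ) = 0
Σ ṁᵢCp,ᵢTᵢ = 161×2.24×40.3 + 260×2.24×91.3 + 170×2.24×-51.3 = 48172
Σ ṁᵢCp,ᵢ = 161×2.24 + 260×2.24 + 170×2.24 = 1323.8
T_out = 48172 / 1323.8 = 36.388 °C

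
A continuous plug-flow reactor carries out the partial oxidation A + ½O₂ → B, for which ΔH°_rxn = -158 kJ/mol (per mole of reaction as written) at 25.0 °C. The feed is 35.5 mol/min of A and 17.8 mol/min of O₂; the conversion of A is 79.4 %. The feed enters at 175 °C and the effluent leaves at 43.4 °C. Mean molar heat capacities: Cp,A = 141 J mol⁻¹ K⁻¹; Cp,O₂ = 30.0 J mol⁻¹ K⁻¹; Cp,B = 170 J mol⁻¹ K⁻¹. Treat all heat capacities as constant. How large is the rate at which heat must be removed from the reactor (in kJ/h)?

Extent of reaction ξ = 0.794 × 35.5 = 28.187 mol/min
Reaction term: ξ·ΔH°_rxn = 28.187 × -158 = -4453.5 kJ/min
Sensible, feed 175→25 °C: -830.92 kJ/min
Outlet flows (mol/min): A 7.313, O₂ 3.7065, B 28.187
Sensible, products 25→43.4 °C: 109.19 kJ/min
Q = ΔH = -5175.3 kJ/min = -86.255 kW
Heat removed = 310520 kJ/h

Q_out = 311000 kJ/h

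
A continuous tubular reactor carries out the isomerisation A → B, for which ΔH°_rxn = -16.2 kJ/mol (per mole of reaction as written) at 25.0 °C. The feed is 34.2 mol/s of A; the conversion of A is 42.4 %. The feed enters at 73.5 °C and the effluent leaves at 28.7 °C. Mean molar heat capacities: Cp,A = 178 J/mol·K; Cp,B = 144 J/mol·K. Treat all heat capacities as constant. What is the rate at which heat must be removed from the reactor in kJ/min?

Extent of reaction ξ = 0.424 × 34.2 = 14.501 mol/s
Reaction term: ξ·ΔH°_rxn = 14.501 × -16.2 = -234.91 kJ/s
Sensible, feed 73.5→25 °C: -295.25 kJ/s
Outlet flows (mol/s): A 19.699, B 14.501
Sensible, products 25→28.7 °C: 20.7 kJ/s
Q = ΔH = -509.46 kJ/s = -509.46 kW
Heat removed = 30568 kJ/min

Q_out = 30600 kJ/min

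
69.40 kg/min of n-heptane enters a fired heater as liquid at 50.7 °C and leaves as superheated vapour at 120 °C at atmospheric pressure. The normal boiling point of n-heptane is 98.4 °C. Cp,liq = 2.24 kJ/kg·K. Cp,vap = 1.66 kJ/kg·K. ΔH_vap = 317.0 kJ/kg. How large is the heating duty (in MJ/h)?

Q = 1910 MJ/h

liquid 50.7→98.4 °C: 106.85 kJ/kg
vaporisation at 98.4 °C: 317 kJ/kg
vapour 98.4→120 °C: 35.856 kJ/kg
Δh = 106.85 + 317 + 35.856 = 459.7 kJ/kg
Q = ṁ·Δh = 69.40 kg/min × 459.7 kJ/kg = 31903 kJ/min
|Q| = 531.72 kW = 1914.2 MJ/h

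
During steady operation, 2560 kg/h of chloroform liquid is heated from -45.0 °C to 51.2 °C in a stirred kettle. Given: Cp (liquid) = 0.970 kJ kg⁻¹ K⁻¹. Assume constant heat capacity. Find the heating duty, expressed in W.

Q = ṁ·Cp·ΔT = 2560 × 0.970 × (51.2 − -45.0) = 238880 kJ/h
Converting: 238880 / 3600 s = 66.357 kW
Heating duty = 66357 W

Q = 66400 W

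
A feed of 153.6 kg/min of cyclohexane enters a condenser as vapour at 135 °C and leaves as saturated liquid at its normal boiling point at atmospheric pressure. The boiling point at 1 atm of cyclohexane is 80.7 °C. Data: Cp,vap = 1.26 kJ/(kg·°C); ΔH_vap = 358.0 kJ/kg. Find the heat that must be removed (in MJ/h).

Q_c = 3930 MJ/h

vapour 135→80.7 °C: -68.418 kJ/kg
condensation at 80.7 °C: -358 kJ/kg
Δh = -68.418 + -358 = -426.42 kJ/kg
Q = ṁ·Δh = 153.6 kg/min × -426.42 kJ/kg = -65498 kJ/min
|Q| = 1091.6 kW = 3929.9 MJ/h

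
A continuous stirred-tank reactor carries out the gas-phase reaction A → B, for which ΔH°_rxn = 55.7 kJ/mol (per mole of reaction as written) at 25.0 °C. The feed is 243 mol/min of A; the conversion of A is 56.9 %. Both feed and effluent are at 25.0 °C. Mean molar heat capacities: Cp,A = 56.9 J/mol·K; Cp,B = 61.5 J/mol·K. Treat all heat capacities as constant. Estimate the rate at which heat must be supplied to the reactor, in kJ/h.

Extent of reaction ξ = 0.569 × 243 = 138.27 mol/min
Reaction term: ξ·ΔH°_rxn = 138.27 × 55.7 = 7701.5 kJ/min
Q = ΔH = 7701.5 kJ/min = 128.36 kW
Heat supplied = 462090 kJ/h

Q_in = 462000 kJ/h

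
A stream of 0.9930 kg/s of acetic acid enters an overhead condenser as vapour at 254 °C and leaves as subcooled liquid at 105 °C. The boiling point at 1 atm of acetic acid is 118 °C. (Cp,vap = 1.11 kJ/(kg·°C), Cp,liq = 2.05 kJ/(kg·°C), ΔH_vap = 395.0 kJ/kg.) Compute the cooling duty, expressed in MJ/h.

Q_c = 2050 MJ/h

vapour 254→118 °C: -150.96 kJ/kg
condensation at 118 °C: -395 kJ/kg
liquid 118→105 °C: -26.65 kJ/kg
Δh = -150.96 + -395 + -26.65 = -572.61 kJ/kg
Q = ṁ·Δh = 0.9930 kg/s × -572.61 kJ/kg = -568.6 kJ/s
|Q| = 568.6 kW = 2047 MJ/h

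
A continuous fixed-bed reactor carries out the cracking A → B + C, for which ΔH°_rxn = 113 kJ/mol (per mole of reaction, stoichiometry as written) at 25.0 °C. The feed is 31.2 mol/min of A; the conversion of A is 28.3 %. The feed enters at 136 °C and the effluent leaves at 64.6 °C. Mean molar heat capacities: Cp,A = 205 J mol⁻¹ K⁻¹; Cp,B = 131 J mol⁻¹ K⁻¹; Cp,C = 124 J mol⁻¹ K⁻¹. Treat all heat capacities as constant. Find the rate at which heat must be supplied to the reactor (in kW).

Q_in = 9.31 kW

Extent of reaction ξ = 0.283 × 31.2 = 8.8296 mol/min
Reaction term: ξ·ΔH°_rxn = 8.8296 × 113 = 997.74 kJ/min
Sensible, feed 136→25 °C: -709.96 kJ/min
Outlet flows (mol/min): A 22.37, B 8.8296, C 8.8296
Sensible, products 25→64.6 °C: 270.76 kJ/min
Q = ΔH = 558.55 kJ/min = 9.3092 kW
Heat supplied = 9.3092 kW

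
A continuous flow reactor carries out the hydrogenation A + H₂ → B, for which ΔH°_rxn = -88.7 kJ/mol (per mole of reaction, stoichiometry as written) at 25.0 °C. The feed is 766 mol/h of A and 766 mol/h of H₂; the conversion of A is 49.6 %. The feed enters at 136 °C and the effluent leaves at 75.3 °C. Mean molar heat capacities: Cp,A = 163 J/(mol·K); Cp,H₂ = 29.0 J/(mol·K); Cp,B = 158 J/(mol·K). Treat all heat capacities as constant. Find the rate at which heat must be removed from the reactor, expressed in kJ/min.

Q_out = 721 kJ/min

Extent of reaction ξ = 0.496 × 766 = 379.94 mol/h
Reaction term: ξ·ΔH°_rxn = 379.94 × -88.7 = -33700 kJ/h
Sensible, feed 136→25 °C: -16325 kJ/h
Outlet flows (mol/h): A 386.06, H₂ 386.06, B 379.94
Sensible, products 25→75.3 °C: 6748 kJ/h
Q = ΔH = -43277 kJ/h = -12.021 kW
Heat removed = 721.29 kJ/min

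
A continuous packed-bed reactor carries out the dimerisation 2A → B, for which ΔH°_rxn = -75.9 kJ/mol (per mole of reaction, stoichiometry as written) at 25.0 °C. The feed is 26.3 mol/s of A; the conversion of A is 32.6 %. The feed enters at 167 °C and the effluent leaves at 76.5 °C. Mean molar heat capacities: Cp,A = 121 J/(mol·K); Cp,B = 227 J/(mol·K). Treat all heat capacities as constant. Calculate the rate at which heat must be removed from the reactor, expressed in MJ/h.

Extent of reaction ξ = 0.326 × 26.3 / 2 = 4.2869 mol/s
Reaction term: ξ·ΔH°_rxn = 4.2869 × -75.9 = -325.38 kJ/s
Sensible, feed 167→25 °C: -451.89 kJ/s
Outlet flows (mol/s): A 17.726, B 4.2869
Sensible, products 25→76.5 °C: 160.58 kJ/s
Q = ΔH = -616.69 kJ/s = -616.69 kW
Heat removed = 2220.1 MJ/h

Q_out = 2220 MJ/h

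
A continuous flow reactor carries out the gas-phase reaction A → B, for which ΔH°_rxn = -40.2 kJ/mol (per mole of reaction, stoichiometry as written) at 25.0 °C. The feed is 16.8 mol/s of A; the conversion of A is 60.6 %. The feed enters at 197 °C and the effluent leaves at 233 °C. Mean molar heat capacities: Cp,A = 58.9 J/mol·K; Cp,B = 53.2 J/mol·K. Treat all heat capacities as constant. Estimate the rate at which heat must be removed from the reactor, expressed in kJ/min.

Extent of reaction ξ = 0.606 × 16.8 = 10.181 mol/s
Reaction term: ξ·ΔH°_rxn = 10.181 × -40.2 = -409.27 kJ/s
Sensible, feed 197→25 °C: -170.2 kJ/s
Outlet flows (mol/s): A 6.6192, B 10.181
Sensible, products 25→233 °C: 193.75 kJ/s
Q = ΔH = -385.72 kJ/s = -385.72 kW
Heat removed = 23143 kJ/min

Q_out = 23100 kJ/min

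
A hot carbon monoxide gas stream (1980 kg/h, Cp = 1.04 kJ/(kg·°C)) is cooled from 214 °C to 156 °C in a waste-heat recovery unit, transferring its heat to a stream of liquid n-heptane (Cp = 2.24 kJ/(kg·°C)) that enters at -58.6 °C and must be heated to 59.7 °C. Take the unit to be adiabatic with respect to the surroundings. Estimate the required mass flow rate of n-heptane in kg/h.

Heat released by hot stream: Q = 1980 × 1.04 × (214 − 156) = 119430 kJ/h
Energy balance on cold side (adiabatic exchanger): Q = ṁ_c·Cp_c·(T_c,out − T_c,in)
ṁ_c = 119430 / [2.24 × (59.7 − -58.6)] = 450.71 kg/h

ṁ_c = 451 kg/h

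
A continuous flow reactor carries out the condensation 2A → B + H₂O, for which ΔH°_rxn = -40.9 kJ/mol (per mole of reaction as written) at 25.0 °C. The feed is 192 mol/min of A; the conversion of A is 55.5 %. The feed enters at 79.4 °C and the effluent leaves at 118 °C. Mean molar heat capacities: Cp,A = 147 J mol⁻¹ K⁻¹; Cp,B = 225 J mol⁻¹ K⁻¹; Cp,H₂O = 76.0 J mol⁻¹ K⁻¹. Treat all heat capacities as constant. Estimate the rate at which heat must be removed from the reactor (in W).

Extent of reaction ξ = 0.555 × 192 / 2 = 53.28 mol/min
Reaction term: ξ·ΔH°_rxn = 53.28 × -40.9 = -2179.2 kJ/min
Sensible, feed 79.4→25 °C: -1535.4 kJ/min
Outlet flows (mol/min): A 85.44, B 53.28, H₂O 53.28
Sensible, products 25→118 °C: 2659.5 kJ/min
Q = ΔH = -1055 kJ/min = -17.584 kW
Heat removed = 17584 W

Q_out = 17600 W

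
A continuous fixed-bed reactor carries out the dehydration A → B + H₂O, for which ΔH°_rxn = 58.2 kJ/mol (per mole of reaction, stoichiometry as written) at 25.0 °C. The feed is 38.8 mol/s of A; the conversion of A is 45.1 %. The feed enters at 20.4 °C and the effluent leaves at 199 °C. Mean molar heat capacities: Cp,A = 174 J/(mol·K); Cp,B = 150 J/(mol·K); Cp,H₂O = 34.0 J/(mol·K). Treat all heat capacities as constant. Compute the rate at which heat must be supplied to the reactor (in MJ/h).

Extent of reaction ξ = 0.451 × 38.8 = 17.499 mol/s
Reaction term: ξ·ΔH°_rxn = 17.499 × 58.2 = 1018.4 kJ/s
Sensible, feed 20.4→25 °C: 31.056 kJ/s
Outlet flows (mol/s): A 21.301, B 17.499, H₂O 17.499
Sensible, products 25→199 °C: 1205.2 kJ/s
Q = ΔH = 2254.6 kJ/s = 2254.6 kW
Heat supplied = 8116.7 MJ/h

Q_in = 8120 MJ/h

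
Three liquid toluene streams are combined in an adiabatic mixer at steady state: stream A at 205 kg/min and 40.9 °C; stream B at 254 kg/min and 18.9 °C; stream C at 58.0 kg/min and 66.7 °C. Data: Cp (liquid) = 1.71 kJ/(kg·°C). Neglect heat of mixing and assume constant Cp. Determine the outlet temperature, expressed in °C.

No heat crosses the boundary, so H_out = H_in.
Σ ṁᵢCp,ᵢTᵢ = 205×1.71×40.9 + 254×1.71×18.9 + 58.0×1.71×66.7 = 29162
Σ ṁᵢCp,ᵢ = 205×1.71 + 254×1.71 + 58.0×1.71 = 884.07
T_out = 29162 / 884.07 = 32.986 °C

T_out = 33.0 °C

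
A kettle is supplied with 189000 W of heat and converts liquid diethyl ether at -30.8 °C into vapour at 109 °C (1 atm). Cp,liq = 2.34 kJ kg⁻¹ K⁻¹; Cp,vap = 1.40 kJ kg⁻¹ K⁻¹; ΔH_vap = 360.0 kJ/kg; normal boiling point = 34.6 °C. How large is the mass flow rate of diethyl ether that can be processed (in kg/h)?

Δh = 2.34×(34.6−-30.8) + 360.0 + 1.40×(109−34.6) = 617.2 kJ/kg
Q = 189000 W = 189 kJ/s = 680400 kJ/h
ṁ = Q/Δh = 680400 / 617.2 = 1102.4 kg/h

ṁ = 1100 kg/h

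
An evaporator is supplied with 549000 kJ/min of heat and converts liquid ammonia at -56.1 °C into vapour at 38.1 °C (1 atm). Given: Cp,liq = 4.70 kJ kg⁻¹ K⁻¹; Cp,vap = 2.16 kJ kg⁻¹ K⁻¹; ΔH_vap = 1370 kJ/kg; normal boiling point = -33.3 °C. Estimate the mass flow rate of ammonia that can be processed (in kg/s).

ṁ = 5.61 kg/s

Δh = 4.70×(-33.3−-56.1) + 1370 + 2.16×(38.1−-33.3) = 1631.4 kJ/kg
Q = 549000 kJ/min = 9150 kJ/s = 9150 kJ/s
ṁ = Q/Δh = 9150 / 1631.4 = 5.6087 kg/s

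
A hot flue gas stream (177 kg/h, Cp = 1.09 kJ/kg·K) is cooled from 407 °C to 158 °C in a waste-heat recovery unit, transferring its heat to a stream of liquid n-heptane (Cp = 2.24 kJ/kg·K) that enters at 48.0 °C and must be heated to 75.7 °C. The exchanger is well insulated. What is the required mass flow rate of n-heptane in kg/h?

Heat released by hot stream: Q = 177 × 1.09 × (407 − 158) = 48040 kJ/h
Energy balance on cold side (adiabatic exchanger): Q = ṁ_c·Cp_c·(T_c,out − T_c,in)
ṁ_c = 48040 / [2.24 × (75.7 − 48.0)] = 774.23 kg/h

ṁ_c = 774 kg/h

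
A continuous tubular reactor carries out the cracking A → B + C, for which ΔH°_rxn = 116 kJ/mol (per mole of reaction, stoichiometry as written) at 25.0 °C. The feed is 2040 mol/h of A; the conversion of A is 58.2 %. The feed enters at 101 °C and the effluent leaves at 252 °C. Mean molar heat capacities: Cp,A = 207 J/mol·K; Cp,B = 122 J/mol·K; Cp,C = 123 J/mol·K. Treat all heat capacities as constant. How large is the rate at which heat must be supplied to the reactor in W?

Q_in = 58800 W

Extent of reaction ξ = 0.582 × 2040 = 1187.3 mol/h
Reaction term: ξ·ΔH°_rxn = 1187.3 × 116 = 137720 kJ/h
Sensible, feed 101→25 °C: -32093 kJ/h
Outlet flows (mol/h): A 852.72, B 1187.3, C 1187.3
Sensible, products 25→252 °C: 106100 kJ/h
Q = ΔH = 211730 kJ/h = 58.814 kW
Heat supplied = 58814 W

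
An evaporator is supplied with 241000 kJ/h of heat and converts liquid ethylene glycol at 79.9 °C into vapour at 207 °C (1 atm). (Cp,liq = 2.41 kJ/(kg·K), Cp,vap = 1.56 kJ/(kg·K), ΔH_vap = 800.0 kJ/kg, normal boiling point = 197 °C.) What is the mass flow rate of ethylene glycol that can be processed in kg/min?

Δh = 2.41×(197−79.9) + 800.0 + 1.56×(207−197) = 1097.8 kJ/kg
Q = 241000 kJ/h = 66.944 kJ/s = 4016.7 kJ/min
ṁ = Q/Δh = 4016.7 / 1097.8 = 3.6588 kg/min

ṁ = 3.66 kg/min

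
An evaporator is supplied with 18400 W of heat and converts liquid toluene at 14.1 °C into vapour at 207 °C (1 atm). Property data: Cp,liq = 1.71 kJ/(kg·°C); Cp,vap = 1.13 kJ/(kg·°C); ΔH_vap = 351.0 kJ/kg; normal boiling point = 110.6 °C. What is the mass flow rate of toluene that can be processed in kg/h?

Δh = 1.71×(110.6−14.1) + 351.0 + 1.13×(207−110.6) = 624.95 kJ/kg
Q = 18400 W = 18.4 kJ/s = 66240 kJ/h
ṁ = Q/Δh = 66240 / 624.95 = 105.99 kg/h

ṁ = 106 kg/h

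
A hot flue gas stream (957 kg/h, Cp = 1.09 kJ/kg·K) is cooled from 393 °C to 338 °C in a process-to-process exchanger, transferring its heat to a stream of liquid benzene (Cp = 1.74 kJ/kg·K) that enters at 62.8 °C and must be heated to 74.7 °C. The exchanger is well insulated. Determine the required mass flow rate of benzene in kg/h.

ṁ_c = 2770 kg/h

Heat released by hot stream: Q = 957 × 1.09 × (393 − 338) = 57372 kJ/h
Energy balance on cold side (adiabatic exchanger): Q = ṁ_c·Cp_c·(T_c,out − T_c,in)
ṁ_c = 57372 / [1.74 × (74.7 − 62.8)] = 2770.8 kg/h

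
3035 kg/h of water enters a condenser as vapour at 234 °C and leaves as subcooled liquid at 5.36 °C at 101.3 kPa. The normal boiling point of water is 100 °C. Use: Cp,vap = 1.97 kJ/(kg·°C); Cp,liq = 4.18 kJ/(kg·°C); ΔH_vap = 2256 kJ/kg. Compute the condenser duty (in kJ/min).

vapour 234→100 °C: -263.98 kJ/kg
condensation at 100 °C: -2256 kJ/kg
liquid 100→5.36 °C: -395.6 kJ/kg
Δh = -263.98 + -2256 + -395.6 = -2915.6 kJ/kg
Q = ṁ·Δh = 3035 kg/h × -2915.6 kJ/kg = -8.8488e+06 kJ/h
|Q| = 2458 kW = 147480 kJ/min

Q_c = 147000 kJ/min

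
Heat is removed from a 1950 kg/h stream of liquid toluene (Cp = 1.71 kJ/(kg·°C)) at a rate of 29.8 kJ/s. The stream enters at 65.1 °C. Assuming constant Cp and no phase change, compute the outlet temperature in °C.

T_out = 32.9 °C

Q = 29.8 kJ/s = 107280 kJ/h
ΔT = Q/(ṁ·Cp) = 107280/(1950×1.71) = 32.173 K
T_out = 65.1 − 32.173 = 32.927 °C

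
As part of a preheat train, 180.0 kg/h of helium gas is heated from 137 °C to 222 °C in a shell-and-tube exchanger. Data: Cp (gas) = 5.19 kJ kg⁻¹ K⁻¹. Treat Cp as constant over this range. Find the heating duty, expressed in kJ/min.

Q = ṁ·Cp·ΔT = 180.0 × 5.19 × (222 − 137) = 79407 kJ/h
Converting: 79407 / 3600 s = 22.058 kW
Heating duty = 1323.5 kJ/min

Q = 1320 kJ/min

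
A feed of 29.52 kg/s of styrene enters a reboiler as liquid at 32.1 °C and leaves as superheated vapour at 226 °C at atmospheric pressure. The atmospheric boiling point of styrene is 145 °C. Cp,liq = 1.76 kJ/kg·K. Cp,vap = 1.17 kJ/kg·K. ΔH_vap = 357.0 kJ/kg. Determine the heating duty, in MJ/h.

Q = 69100 MJ/h

liquid 32.1→145 °C: 198.7 kJ/kg
vaporisation at 145 °C: 357 kJ/kg
vapour 145→226 °C: 94.77 kJ/kg
Δh = 198.7 + 357 + 94.77 = 650.47 kJ/kg
Q = ṁ·Δh = 29.52 kg/s × 650.47 kJ/kg = 19202 kJ/s
|Q| = 19202 kW = 69127 MJ/h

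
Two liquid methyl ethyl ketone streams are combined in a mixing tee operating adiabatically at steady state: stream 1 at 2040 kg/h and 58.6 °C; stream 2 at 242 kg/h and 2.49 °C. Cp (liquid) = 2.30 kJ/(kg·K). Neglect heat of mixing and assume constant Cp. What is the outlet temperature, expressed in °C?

T_out = 52.6 °C

Energy balance with Q = 0: Σ ṁᵢCp,ᵢ(T_out − Tᵢ) = 0
Σ ṁᵢCp,ᵢTᵢ = 2040×2.30×58.6 + 242×2.30×2.49 = 276340
Σ ṁᵢCp,ᵢ = 2040×2.30 + 242×2.30 = 5248.6
T_out = 276340 / 5248.6 = 52.65 °C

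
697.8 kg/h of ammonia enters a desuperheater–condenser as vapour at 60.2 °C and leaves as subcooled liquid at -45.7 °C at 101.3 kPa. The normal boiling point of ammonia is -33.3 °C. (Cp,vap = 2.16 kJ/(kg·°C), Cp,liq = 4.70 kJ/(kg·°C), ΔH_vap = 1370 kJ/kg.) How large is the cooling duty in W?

Q_c = 316000 W

vapour 60.2→-33.3 °C: -201.96 kJ/kg
condensation at -33.3 °C: -1370 kJ/kg
liquid -33.3→-45.7 °C: -58.28 kJ/kg
Δh = -201.96 + -1370 + -58.28 = -1630.2 kJ/kg
Q = ṁ·Δh = 697.8 kg/h × -1630.2 kJ/kg = -1.1376e+06 kJ/h
|Q| = 315.99 kW = 315990 W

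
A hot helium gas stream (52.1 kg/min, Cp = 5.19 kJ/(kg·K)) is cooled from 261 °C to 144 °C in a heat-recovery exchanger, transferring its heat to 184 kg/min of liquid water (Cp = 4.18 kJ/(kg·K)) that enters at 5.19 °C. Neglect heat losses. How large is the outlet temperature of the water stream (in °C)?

Heat released by hot stream: Q = 52.1 × 5.19 × (261 − 144) = 31637 kJ/min
Energy balance on cold side (adiabatic exchanger): Q = ṁ_c·Cp_c·(T_c,out − T_c,in)
T_c,out = 5.19 + 31637/(184 × 4.18) = 46.324 °C

T_c,out = 46.3 °C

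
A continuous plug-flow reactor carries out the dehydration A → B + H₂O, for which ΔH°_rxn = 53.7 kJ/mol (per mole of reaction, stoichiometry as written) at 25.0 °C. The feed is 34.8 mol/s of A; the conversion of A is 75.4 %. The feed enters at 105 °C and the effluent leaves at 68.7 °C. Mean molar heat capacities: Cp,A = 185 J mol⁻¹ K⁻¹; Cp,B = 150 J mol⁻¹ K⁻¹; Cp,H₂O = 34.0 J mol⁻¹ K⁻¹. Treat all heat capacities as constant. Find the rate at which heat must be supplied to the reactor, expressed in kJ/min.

Q_in = 70500 kJ/min

Extent of reaction ξ = 0.754 × 34.8 = 26.239 mol/s
Reaction term: ξ·ΔH°_rxn = 26.239 × 53.7 = 1409 kJ/s
Sensible, feed 105→25 °C: -515.04 kJ/s
Outlet flows (mol/s): A 8.5608, B 26.239, H₂O 26.239
Sensible, products 25→68.7 °C: 280.19 kJ/s
Q = ΔH = 1174.2 kJ/s = 1174.2 kW
Heat supplied = 70452 kJ/min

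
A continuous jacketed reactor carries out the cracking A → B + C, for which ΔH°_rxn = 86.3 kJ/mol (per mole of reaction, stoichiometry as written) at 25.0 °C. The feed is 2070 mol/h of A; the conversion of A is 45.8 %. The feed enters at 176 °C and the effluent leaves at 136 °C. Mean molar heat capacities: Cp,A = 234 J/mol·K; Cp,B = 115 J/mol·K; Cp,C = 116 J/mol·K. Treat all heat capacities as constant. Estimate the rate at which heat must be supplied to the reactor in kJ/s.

Extent of reaction ξ = 0.458 × 2070 = 948.06 mol/h
Reaction term: ξ·ΔH°_rxn = 948.06 × 86.3 = 81818 kJ/h
Sensible, feed 176→25 °C: -73141 kJ/h
Outlet flows (mol/h): A 1121.9, B 948.06, C 948.06
Sensible, products 25→136 °C: 53450 kJ/h
Q = ΔH = 62127 kJ/h = 17.257 kW
Heat supplied = 17.257 kJ/s

Q_in = 17.3 kJ/s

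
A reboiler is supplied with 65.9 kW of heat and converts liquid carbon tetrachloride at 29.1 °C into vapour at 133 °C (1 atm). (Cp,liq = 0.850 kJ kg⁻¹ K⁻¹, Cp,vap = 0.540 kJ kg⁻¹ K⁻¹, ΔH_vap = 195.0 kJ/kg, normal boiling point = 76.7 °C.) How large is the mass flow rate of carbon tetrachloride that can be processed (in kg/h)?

ṁ = 892 kg/h

Δh = 0.850×(76.7−29.1) + 195.0 + 0.540×(133−76.7) = 265.86 kJ/kg
Q = 65.9 kW = 65.9 kJ/s = 237240 kJ/h
ṁ = Q/Δh = 237240 / 265.86 = 892.34 kg/h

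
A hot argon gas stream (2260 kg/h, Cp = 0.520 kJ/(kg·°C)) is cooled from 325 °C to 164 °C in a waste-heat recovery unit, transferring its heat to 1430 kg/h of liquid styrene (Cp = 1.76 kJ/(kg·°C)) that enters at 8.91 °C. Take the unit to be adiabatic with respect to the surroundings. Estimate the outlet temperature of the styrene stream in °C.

T_c,out = 84.1 °C

Heat released by hot stream: Q = 2260 × 0.520 × (325 − 164) = 189210 kJ/h
Energy balance on cold side (adiabatic exchanger): Q = ṁ_c·Cp_c·(T_c,out − T_c,in)
T_c,out = 8.91 + 189210/(1430 × 1.76) = 84.088 °C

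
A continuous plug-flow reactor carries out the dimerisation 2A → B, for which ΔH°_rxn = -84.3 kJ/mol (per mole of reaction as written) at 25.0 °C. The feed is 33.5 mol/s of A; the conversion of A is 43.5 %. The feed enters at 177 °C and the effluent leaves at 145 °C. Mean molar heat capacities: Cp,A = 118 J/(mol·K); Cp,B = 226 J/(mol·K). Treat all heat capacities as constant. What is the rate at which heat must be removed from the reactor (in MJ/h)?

Q_out = 2700 MJ/h

Extent of reaction ξ = 0.435 × 33.5 / 2 = 7.2862 mol/s
Reaction term: ξ·ΔH°_rxn = 7.2862 × -84.3 = -614.23 kJ/s
Sensible, feed 177→25 °C: -600.86 kJ/s
Outlet flows (mol/s): A 18.928, B 7.2862
Sensible, products 25→145 °C: 465.62 kJ/s
Q = ΔH = -749.47 kJ/s = -749.47 kW
Heat removed = 2698.1 MJ/h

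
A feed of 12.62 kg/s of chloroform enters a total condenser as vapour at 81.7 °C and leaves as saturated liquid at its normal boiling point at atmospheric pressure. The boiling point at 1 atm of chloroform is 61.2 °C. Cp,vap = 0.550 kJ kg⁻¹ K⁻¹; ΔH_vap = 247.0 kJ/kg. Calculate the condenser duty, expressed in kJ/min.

vapour 81.7→61.2 °C: -11.275 kJ/kg
condensation at 61.2 °C: -247 kJ/kg
Δh = -11.275 + -247 = -258.27 kJ/kg
Q = ṁ·Δh = 12.62 kg/s × -258.27 kJ/kg = -3259.4 kJ/s
|Q| = 3259.4 kW = 195570 kJ/min

Q_c = 196000 kJ/min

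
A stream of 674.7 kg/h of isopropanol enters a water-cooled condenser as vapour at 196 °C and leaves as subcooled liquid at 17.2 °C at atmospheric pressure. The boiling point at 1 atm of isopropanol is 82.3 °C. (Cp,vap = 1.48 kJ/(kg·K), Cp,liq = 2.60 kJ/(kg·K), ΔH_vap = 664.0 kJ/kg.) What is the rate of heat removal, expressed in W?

Q_c = 188000 W

vapour 196→82.3 °C: -168.28 kJ/kg
condensation at 82.3 °C: -664 kJ/kg
liquid 82.3→17.2 °C: -169.26 kJ/kg
Δh = -168.28 + -664 + -169.26 = -1001.5 kJ/kg
Q = ṁ·Δh = 674.7 kg/h × -1001.5 kJ/kg = -675740 kJ/h
|Q| = 187.7 kW = 187700 W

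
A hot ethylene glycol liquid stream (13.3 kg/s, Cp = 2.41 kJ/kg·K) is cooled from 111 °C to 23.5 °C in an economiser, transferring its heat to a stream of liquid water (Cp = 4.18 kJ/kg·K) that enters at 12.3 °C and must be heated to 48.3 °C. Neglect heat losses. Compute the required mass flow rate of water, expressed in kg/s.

ṁ_c = 18.6 kg/s

Heat released by hot stream: Q = 13.3 × 2.41 × (111 − 23.5) = 2804.6 kJ/s
Energy balance on cold side (adiabatic exchanger): Q = ṁ_c·Cp_c·(T_c,out − T_c,in)
ṁ_c = 2804.6 / [4.18 × (48.3 − 12.3)] = 18.638 kg/s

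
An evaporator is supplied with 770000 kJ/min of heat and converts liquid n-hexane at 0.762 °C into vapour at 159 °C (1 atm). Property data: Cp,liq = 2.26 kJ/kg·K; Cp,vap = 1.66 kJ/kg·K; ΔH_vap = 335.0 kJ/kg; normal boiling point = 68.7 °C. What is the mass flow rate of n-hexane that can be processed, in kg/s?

ṁ = 20.1 kg/s

Δh = 2.26×(68.7−0.762) + 335.0 + 1.66×(159−68.7) = 638.44 kJ/kg
Q = 770000 kJ/min = 12833 kJ/s = 12833 kJ/s
ṁ = Q/Δh = 12833 / 638.44 = 20.101 kg/s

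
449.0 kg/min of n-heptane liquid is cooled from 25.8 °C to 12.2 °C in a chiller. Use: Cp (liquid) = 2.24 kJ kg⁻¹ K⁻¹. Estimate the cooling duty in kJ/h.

Q = ṁ·Cp·ΔT = 449.0 × 2.24 × (12.2 − 25.8) = -13678 kJ/min
Converting: 13678 / 60 s = 227.97 kW
Cooling duty = 820700 kJ/h

Q_c = 821000 kJ/h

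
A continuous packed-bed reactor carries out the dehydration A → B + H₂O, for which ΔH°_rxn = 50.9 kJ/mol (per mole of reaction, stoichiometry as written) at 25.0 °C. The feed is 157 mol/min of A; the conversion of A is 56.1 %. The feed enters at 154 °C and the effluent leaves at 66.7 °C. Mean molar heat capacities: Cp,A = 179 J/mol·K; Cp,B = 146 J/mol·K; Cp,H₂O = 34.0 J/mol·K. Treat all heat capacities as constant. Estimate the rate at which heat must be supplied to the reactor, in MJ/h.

Q_in = 122 MJ/h

Extent of reaction ξ = 0.561 × 157 = 88.077 mol/min
Reaction term: ξ·ΔH°_rxn = 88.077 × 50.9 = 4483.1 kJ/min
Sensible, feed 154→25 °C: -3625.3 kJ/min
Outlet flows (mol/min): A 68.923, B 88.077, H₂O 88.077
Sensible, products 25→66.7 °C: 1175.6 kJ/min
Q = ΔH = 2033.4 kJ/min = 33.89 kW
Heat supplied = 122 MJ/h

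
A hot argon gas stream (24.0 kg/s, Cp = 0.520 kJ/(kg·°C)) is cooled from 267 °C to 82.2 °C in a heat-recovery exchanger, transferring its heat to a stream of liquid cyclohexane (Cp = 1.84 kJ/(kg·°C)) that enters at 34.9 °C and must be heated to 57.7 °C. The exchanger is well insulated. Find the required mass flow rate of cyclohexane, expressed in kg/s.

ṁ_c = 55.0 kg/s

Heat released by hot stream: Q = 24.0 × 0.520 × (267 − 82.2) = 2306.3 kJ/s
Energy balance on cold side (adiabatic exchanger): Q = ṁ_c·Cp_c·(T_c,out − T_c,in)
ṁ_c = 2306.3 / [1.84 × (57.7 − 34.9)] = 54.975 kg/s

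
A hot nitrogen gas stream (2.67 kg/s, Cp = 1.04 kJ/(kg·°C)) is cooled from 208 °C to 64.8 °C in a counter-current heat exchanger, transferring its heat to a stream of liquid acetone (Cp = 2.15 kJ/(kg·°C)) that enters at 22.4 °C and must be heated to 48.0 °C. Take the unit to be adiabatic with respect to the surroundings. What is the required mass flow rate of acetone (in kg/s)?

ṁ_c = 7.22 kg/s

Heat released by hot stream: Q = 2.67 × 1.04 × (208 − 64.8) = 397.64 kJ/s
Energy balance on cold side (adiabatic exchanger): Q = ṁ_c·Cp_c·(T_c,out − T_c,in)
ṁ_c = 397.64 / [2.15 × (48.0 − 22.4)] = 7.2245 kg/s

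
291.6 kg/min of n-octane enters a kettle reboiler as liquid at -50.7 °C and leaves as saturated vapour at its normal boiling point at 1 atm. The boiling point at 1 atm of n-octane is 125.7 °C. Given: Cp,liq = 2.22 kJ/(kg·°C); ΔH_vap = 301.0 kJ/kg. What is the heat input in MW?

liquid -50.7→125.7 °C: 391.61 kJ/kg
vaporisation at 125.7 °C: 301 kJ/kg
Δh = 391.61 + 301 = 692.61 kJ/kg
Q = ṁ·Δh = 291.6 kg/min × 692.61 kJ/kg = 201960 kJ/min
|Q| = 3366.1 kW = 3.3661 MW

Q = 3.37 MW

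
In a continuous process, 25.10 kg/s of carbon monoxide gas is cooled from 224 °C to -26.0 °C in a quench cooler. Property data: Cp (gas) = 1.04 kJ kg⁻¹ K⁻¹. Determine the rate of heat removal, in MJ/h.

Q = ṁ·Cp·ΔT = 25.10 × 1.04 × (-26.0 − 224) = -6526 kJ/s
Cooling duty = 23494 MJ/h

Q_c = 23500 MJ/h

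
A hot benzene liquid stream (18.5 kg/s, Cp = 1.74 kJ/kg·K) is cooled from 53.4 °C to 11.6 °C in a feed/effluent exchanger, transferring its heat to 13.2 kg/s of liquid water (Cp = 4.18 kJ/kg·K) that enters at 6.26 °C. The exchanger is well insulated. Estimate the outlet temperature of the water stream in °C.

Heat released by hot stream: Q = 18.5 × 1.74 × (53.4 − 11.6) = 1345.5 kJ/s
Energy balance on cold side (adiabatic exchanger): Q = ṁ_c·Cp_c·(T_c,out − T_c,in)
T_c,out = 6.26 + 1345.5/(13.2 × 4.18) = 30.646 °C

T_c,out = 30.6 °C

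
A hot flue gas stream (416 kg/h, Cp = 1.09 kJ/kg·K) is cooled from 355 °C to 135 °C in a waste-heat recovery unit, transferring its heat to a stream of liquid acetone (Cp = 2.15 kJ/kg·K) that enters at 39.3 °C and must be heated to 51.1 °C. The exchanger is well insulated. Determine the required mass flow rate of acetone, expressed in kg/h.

ṁ_c = 3930 kg/h

Heat released by hot stream: Q = 416 × 1.09 × (355 − 135) = 99757 kJ/h
Energy balance on cold side (adiabatic exchanger): Q = ṁ_c·Cp_c·(T_c,out − T_c,in)
ṁ_c = 99757 / [2.15 × (51.1 − 39.3)] = 3932.1 kg/h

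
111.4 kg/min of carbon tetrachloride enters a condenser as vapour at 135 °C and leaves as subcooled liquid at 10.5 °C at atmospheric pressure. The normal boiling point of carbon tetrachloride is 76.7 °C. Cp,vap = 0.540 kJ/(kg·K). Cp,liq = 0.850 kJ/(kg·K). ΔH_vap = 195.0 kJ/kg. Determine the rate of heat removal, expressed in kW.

Q_c = 525 kW

vapour 135→76.7 °C: -31.482 kJ/kg
condensation at 76.7 °C: -195 kJ/kg
liquid 76.7→10.5 °C: -56.27 kJ/kg
Δh = -31.482 + -195 + -56.27 = -282.75 kJ/kg
Q = ṁ·Δh = 111.4 kg/min × -282.75 kJ/kg = -31499 kJ/min
|Q| = 524.98 kW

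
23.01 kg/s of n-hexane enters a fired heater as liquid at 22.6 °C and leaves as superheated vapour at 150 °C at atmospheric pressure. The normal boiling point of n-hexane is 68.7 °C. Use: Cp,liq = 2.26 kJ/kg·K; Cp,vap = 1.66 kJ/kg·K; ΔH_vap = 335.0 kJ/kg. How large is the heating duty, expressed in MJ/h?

liquid 22.6→68.7 °C: 104.19 kJ/kg
vaporisation at 68.7 °C: 335 kJ/kg
vapour 68.7→150 °C: 134.96 kJ/kg
Δh = 104.19 + 335 + 134.96 = 574.14 kJ/kg
Q = ṁ·Δh = 23.01 kg/s × 574.14 kJ/kg = 13211 kJ/s
|Q| = 13211 kW = 47560 MJ/h

Q = 47600 MJ/h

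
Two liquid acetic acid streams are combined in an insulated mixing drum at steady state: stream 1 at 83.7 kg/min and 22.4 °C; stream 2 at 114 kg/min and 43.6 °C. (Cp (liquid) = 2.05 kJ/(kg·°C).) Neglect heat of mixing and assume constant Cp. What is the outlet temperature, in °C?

T_out = 34.6 °C

No heat crosses the boundary, so H_out = H_in.
T_out = Σ ṁᵢCp,ᵢTᵢ / Σ ṁᵢCp,ᵢ
      = 14033 / 405.28 = 34.625 °C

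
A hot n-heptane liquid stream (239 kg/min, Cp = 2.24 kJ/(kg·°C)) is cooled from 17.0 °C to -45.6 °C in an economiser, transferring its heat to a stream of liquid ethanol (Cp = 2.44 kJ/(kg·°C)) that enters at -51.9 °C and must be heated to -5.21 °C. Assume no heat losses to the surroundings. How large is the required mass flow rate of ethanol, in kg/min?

Heat released by hot stream: Q = 239 × 2.24 × (17.0 − -45.6) = 33514 kJ/min
Energy balance on cold side (adiabatic exchanger): Q = ṁ_c·Cp_c·(T_c,out − T_c,in)
ṁ_c = 33514 / [2.44 × (-5.21 − -51.9)] = 294.18 kg/min

ṁ_c = 294 kg/min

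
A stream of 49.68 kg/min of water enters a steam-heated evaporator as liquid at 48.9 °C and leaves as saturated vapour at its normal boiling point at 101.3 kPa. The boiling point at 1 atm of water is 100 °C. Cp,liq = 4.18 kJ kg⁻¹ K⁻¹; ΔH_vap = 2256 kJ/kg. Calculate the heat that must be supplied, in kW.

Q = 2040 kW

liquid 48.9→100 °C: 213.6 kJ/kg
vaporisation at 100 °C: 2256 kJ/kg
Δh = 213.6 + 2256 = 2469.6 kJ/kg
Q = ṁ·Δh = 49.68 kg/min × 2469.6 kJ/kg = 122690 kJ/min
|Q| = 2044.8 kW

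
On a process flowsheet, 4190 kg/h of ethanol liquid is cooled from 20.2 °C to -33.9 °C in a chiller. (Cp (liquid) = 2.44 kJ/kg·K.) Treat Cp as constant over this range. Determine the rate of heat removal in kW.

Q = ṁ·Cp·ΔT = 4190 × 2.44 × (-33.9 − 20.2) = -553100 kJ/h
Converting: 553100 / 3600 s = 153.64 kW

Q_c = 154 kW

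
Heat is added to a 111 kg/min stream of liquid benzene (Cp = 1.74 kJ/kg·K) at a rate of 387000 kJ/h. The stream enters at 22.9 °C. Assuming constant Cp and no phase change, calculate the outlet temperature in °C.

T_out = 56.3 °C

Q = 387000 kJ/h = 6450 kJ/min
ΔT = Q/(ṁ·Cp) = 6450/(111×1.74) = 33.395 K
T_out = 22.9 + 33.395 = 56.295 °C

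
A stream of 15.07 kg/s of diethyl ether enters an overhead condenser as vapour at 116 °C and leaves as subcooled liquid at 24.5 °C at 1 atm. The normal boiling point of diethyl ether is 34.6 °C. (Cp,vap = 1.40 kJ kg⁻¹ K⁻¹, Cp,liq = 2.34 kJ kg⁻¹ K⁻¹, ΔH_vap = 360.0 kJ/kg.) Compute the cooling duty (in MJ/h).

Q_c = 27000 MJ/h

vapour 116→34.6 °C: -113.96 kJ/kg
condensation at 34.6 °C: -360 kJ/kg
liquid 34.6→24.5 °C: -23.634 kJ/kg
Δh = -113.96 + -360 + -23.634 = -497.59 kJ/kg
Q = ṁ·Δh = 15.07 kg/s × -497.59 kJ/kg = -7498.7 kJ/s
|Q| = 7498.7 kW = 26995 MJ/h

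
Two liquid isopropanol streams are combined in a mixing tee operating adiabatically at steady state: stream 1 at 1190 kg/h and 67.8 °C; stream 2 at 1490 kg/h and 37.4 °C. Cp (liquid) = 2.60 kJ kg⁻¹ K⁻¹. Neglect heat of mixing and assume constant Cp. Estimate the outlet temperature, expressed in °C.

Energy balance with Q = 0: Σ ṁᵢCp,ᵢ(T_out − Tᵢ) = 0
T_out = Σ ṁᵢCp,ᵢTᵢ / Σ ṁᵢCp,ᵢ
      = 354660 / 6968 = 50.899 °C

T_out = 50.9 °C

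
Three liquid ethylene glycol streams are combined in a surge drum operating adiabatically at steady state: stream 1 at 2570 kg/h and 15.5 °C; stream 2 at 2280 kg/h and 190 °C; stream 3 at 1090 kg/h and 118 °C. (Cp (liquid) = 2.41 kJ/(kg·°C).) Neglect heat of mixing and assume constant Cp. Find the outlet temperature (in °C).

T_out = 101 °C

Energy balance with Q = 0: Σ ṁᵢCp,ᵢ(T_out − Tᵢ) = 0
T_out = Σ ṁᵢCp,ᵢTᵢ / Σ ṁᵢCp,ᵢ
      = 1.45e+06 / 14315 = 101.29 °C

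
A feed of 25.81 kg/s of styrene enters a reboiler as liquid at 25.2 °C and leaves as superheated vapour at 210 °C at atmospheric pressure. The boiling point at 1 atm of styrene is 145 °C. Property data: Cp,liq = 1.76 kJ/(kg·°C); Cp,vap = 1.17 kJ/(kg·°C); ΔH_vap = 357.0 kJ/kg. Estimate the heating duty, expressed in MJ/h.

liquid 25.2→145 °C: 210.85 kJ/kg
vaporisation at 145 °C: 357 kJ/kg
vapour 145→210 °C: 76.05 kJ/kg
Δh = 210.85 + 357 + 76.05 = 643.9 kJ/kg
Q = ṁ·Δh = 25.81 kg/s × 643.9 kJ/kg = 16619 kJ/s
|Q| = 16619 kW = 59828 MJ/h

Q = 59800 MJ/h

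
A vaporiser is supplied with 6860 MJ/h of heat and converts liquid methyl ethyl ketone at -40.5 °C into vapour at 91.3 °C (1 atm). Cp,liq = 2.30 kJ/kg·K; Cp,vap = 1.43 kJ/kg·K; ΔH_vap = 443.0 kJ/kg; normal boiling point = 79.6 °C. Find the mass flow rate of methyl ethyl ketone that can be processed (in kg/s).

Δh = 2.30×(79.6−-40.5) + 443.0 + 1.43×(91.3−79.6) = 735.96 kJ/kg
Q = 6860 MJ/h = 1905.6 kJ/s = 1905.6 kJ/s
ṁ = Q/Δh = 1905.6 / 735.96 = 2.5892 kg/s

ṁ = 2.59 kg/s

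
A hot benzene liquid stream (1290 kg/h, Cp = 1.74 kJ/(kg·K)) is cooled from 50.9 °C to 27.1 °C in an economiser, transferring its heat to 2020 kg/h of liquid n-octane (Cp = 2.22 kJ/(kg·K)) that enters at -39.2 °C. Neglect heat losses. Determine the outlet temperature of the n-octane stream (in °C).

Heat released by hot stream: Q = 1290 × 1.74 × (50.9 − 27.1) = 53421 kJ/h
Energy balance on cold side (adiabatic exchanger): Q = ṁ_c·Cp_c·(T_c,out − T_c,in)
T_c,out = -39.2 + 53421/(2020 × 2.22) = -27.287 °C

T_c,out = -27.3 °C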